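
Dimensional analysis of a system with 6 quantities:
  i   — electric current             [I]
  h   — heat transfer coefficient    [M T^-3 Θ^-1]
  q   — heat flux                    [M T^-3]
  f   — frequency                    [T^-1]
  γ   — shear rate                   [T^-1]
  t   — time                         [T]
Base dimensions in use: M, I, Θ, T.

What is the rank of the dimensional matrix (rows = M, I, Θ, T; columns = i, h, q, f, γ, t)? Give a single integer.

Exponent matrix [M,I,Θ,T] × [i,h,q,f,γ,t]:
  M: [ 0  1  1  0  0  0]
  I: [ 1  0  0  0  0  0]
  Θ: [ 0 -1  0  0  0  0]
  T: [ 0 -3 -3 -1 -1  1]
Row reduction gives pivot columns i,h,q,f; rank = 4

4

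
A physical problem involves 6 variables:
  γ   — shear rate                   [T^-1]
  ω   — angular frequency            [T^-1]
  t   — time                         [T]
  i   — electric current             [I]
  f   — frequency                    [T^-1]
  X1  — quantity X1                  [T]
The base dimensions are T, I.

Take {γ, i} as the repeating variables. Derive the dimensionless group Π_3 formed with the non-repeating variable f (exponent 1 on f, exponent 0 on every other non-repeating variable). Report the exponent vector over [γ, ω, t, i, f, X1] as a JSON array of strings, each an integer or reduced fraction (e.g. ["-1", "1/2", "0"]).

["-1", "0", "0", "0", "1", "0"]

Write exponents as rows T,I / cols γ,ω,t,i,f,X1:
  T: [-1 -1  1  0 -1  1]
  I: [ 0  0  0  1  0  0]
Row reduction gives pivot columns γ,i; rank = 2
Pivot set = {γ,i}, free = {ω,t,f,X1}
RREF:
  r0: [   1    1   -1    0    1   -1]
  r1: [   0    0    0    1    0    0]
Fix exponent of f at 1, ω at 0, t at 0, X1 at 0; solve each RREF row for its pivot's exponent:
  r0: exp(γ) + (1)·1 = 0 ⇒ exp(γ) = -1
  r1: exp(i) + (0)·1 = 0 ⇒ exp(i) = 0
Π_3 = γ^-1 · f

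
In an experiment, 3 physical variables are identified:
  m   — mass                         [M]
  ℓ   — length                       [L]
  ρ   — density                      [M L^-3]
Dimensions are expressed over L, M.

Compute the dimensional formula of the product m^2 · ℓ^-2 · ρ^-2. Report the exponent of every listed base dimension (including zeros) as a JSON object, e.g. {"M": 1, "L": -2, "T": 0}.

Dimensional matrix (L×M by m×ℓ×ρ):
  L: [ 0  1 -3]
  M: [ 1  0  1]
  [L]: (2)·0+(-2)·1+(-2)·-3 = 4
  [M]: (2)·1+(-2)·0+(-2)·1 = 0
⇒ L^4

{"L": 4, "M": 0}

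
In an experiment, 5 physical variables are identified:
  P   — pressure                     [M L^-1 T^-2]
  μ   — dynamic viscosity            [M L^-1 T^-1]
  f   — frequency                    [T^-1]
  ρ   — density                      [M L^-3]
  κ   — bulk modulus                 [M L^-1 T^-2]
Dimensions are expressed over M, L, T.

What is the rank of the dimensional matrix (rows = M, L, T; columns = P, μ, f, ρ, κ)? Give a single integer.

Exponent matrix [M,L,T] × [P,μ,f,ρ,κ]:
  M: [ 1  1  0  1  1]
  L: [-1 -1  0 -3 -1]
  T: [-2 -1 -1  0 -2]
RREF → pivots at {P,μ,ρ} ⇒ r = 3

3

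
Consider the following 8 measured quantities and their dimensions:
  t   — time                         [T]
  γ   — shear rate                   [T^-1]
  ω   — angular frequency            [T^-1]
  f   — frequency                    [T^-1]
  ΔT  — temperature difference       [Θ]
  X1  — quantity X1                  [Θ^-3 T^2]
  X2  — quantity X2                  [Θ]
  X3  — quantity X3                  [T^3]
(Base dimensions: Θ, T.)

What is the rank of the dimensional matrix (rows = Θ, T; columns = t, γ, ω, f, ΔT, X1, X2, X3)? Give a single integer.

2

Dimensional matrix (Θ×T by t×γ×ω×f×ΔT×X1×X2×X3):
  Θ: [ 0  0  0  0  1 -3  1  0]
  T: [ 1 -1 -1 -1  0  2  0  3]
RREF → pivots at {t,ΔT} ⇒ r = 2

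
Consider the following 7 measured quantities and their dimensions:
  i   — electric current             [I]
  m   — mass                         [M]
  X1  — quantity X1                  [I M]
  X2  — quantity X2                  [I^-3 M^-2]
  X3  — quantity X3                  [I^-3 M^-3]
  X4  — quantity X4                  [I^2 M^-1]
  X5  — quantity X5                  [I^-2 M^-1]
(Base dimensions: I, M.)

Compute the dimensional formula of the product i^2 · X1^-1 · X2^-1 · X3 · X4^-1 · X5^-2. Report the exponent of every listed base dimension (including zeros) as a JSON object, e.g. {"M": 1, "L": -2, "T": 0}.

{"I": 3, "M": 1}

Dimensional matrix (I×M by i×m×X1×X2×X3×X4×X5):
  I: [ 1  0  1 -3 -3  2 -2]
  M: [ 0  1  1 -2 -3 -1 -1]
  [I]: (2)·1+(-1)·1+(-1)·-3+(1)·-3+(-1)·2+(-2)·-2 = 3
  [M]: (2)·0+(-1)·1+(-1)·-2+(1)·-3+(-1)·-1+(-2)·-1 = 1
⇒ I^3 M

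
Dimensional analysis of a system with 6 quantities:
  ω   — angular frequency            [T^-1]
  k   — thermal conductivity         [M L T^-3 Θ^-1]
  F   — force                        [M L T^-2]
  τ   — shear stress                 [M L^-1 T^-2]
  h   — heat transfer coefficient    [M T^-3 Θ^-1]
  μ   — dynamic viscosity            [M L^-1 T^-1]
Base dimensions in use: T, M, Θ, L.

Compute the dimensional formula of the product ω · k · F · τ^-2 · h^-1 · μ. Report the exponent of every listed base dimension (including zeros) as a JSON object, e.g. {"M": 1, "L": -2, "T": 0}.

{"T": 0, "M": 0, "Θ": 0, "L": 3}

Write exponents as rows T,M,Θ,L / cols ω,k,F,τ,h,μ:
  T: [-1 -3 -2 -2 -3 -1]
  M: [ 0  1  1  1  1  1]
  Θ: [ 0 -1  0  0 -1  0]
  L: [ 0  1  1 -1  0 -1]
  [T]: (1)·-1+(1)·-3+(1)·-2+(-2)·-2+(-1)·-3+(1)·-1 = 0
  [M]: (1)·0+(1)·1+(1)·1+(-2)·1+(-1)·1+(1)·1 = 0
  [Θ]: (1)·0+(1)·-1+(1)·0+(-2)·0+(-1)·-1+(1)·0 = 0
  [L]: (1)·0+(1)·1+(1)·1+(-2)·-1+(-1)·0+(1)·-1 = 3
⇒ L^3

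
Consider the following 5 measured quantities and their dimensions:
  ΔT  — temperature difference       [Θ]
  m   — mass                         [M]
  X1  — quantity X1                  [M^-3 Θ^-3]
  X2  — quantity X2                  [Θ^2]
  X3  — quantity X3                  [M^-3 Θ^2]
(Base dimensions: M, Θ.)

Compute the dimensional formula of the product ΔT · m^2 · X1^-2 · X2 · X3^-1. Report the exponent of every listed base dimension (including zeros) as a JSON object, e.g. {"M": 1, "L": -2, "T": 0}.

Exponent matrix [M,Θ] × [ΔT,m,X1,X2,X3]:
  M: [ 0  1 -3  0 -3]
  Θ: [ 1  0 -3  2  2]
  [M]: (1)·0+(2)·1+(-2)·-3+(1)·0+(-1)·-3 = 11
  [Θ]: (1)·1+(2)·0+(-2)·-3+(1)·2+(-1)·2 = 7
⇒ M^11 Θ^7

{"M": 11, "Θ": 7}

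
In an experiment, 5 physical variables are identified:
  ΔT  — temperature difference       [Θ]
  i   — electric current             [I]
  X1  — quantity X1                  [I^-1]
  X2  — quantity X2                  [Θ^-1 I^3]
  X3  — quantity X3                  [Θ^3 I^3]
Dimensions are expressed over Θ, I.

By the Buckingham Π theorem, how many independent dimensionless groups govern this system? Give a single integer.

Dimensional matrix (Θ×I by ΔT×i×X1×X2×X3):
  Θ: [ 1  0  0 -1  3]
  I: [ 0  1 -1  3  3]
Echelon form has 2 nonzero rows (pivots: ΔT,i)
Π count = n − r = 5 − 2 = 3

3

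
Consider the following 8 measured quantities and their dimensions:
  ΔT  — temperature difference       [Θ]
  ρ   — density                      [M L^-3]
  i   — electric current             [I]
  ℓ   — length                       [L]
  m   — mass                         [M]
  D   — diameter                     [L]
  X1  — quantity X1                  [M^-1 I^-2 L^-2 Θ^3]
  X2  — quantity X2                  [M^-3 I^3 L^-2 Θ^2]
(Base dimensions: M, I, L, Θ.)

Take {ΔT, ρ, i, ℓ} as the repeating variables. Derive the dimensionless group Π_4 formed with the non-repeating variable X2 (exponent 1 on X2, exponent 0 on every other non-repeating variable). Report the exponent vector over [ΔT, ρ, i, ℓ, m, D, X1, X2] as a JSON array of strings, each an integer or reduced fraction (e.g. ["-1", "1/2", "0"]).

Exponent matrix [M,I,L,Θ] × [ΔT,ρ,i,ℓ,m,D,X1,X2]:
  M: [ 0  1  0  0  1  0 -1 -3]
  I: [ 0  0  1  0  0  0 -2  3]
  L: [ 0 -3  0  1  0  1 -2 -2]
  Θ: [ 1  0  0  0  0  0  3  2]
Row reduction gives pivot columns ΔT,ρ,i,ℓ; rank = 4
Repeat: ΔT,ρ,i,ℓ; free: m,D,X1,X2
RREF:
  r0: [   1    0    0    0    0    0    3    2]
  r1: [   0    1    0    0    1    0   -1   -3]
  r2: [   0    0    1    0    0    0   -2    3]
  r3: [   0    0    0    1    3    1   -5  -11]
Fix exponent of X2 at 1, m at 0, D at 0, X1 at 0; solve each RREF row for its pivot's exponent:
  r0: exp(ΔT) + (2)·1 = 0 ⇒ exp(ΔT) = -2
  r1: exp(ρ) + (-3)·1 = 0 ⇒ exp(ρ) = 3
  r2: exp(i) + (3)·1 = 0 ⇒ exp(i) = -3
  r3: exp(ℓ) + (-11)·1 = 0 ⇒ exp(ℓ) = 11
Π_4 = ΔT^-2 · ρ^3 · i^-3 · ℓ^11 · X2

["-2", "3", "-3", "11", "0", "0", "0", "1"]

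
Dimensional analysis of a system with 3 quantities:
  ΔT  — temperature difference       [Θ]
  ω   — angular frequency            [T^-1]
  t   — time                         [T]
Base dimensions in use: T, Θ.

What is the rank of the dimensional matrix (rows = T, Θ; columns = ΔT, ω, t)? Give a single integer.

2

Exponent matrix [T,Θ] × [ΔT,ω,t]:
  T: [ 0 -1  1]
  Θ: [ 1  0  0]
RREF → pivots at {ΔT,ω} ⇒ r = 2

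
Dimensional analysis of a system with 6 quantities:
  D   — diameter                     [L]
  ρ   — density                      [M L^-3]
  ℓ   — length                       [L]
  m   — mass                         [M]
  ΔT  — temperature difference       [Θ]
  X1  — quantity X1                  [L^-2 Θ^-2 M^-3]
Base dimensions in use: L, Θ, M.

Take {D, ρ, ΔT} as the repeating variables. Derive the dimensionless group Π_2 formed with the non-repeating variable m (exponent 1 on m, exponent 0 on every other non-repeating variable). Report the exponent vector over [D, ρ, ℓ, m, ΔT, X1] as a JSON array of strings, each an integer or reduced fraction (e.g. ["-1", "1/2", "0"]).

["-3", "-1", "0", "1", "0", "0"]

Exponent matrix [L,Θ,M] × [D,ρ,ℓ,m,ΔT,X1]:
  L: [ 1 -3  1  0  0 -2]
  Θ: [ 0  0  0  0  1 -2]
  M: [ 0  1  0  1  0 -3]
RREF → pivots at {D,ρ,ΔT} ⇒ r = 3
Repeat: D,ρ,ΔT; free: ℓ,m,X1
RREF:
  r0: [   1    0    1    3    0  -11]
  r1: [   0    1    0    1    0   -3]
  r2: [   0    0    0    0    1   -2]
Fix exponent of m at 1, ℓ at 0, X1 at 0; solve each RREF row for its pivot's exponent:
  r0: exp(D) + (3)·1 = 0 ⇒ exp(D) = -3
  r1: exp(ρ) + (1)·1 = 0 ⇒ exp(ρ) = -1
  r2: exp(ΔT) + (0)·1 = 0 ⇒ exp(ΔT) = 0
Π_2 = D^-3 · ρ^-1 · m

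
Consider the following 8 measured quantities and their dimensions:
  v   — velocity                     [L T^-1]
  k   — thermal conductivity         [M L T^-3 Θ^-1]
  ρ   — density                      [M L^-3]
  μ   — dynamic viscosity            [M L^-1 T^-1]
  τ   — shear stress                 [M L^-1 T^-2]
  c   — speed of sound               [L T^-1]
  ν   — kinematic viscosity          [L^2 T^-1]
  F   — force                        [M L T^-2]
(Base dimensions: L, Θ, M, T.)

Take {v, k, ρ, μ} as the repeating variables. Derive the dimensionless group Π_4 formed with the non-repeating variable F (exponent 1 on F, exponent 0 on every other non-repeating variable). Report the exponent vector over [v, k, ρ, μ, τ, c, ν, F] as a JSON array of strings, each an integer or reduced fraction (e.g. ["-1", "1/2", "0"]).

["0", "0", "1", "-2", "0", "0", "0", "1"]

Exponent matrix [L,Θ,M,T] × [v,k,ρ,μ,τ,c,ν,F]:
  L: [ 1  1 -3 -1 -1  1  2  1]
  Θ: [ 0 -1  0  0  0  0  0  0]
  M: [ 0  1  1  1  1  0  0  1]
  T: [-1 -3  0 -1 -2 -1 -1 -2]
RREF → pivots at {v,k,ρ,μ} ⇒ r = 4
Repeat: v,k,ρ,μ; free: τ,c,ν,F
RREF:
  r0: [   1    0    0    0    2    1    0    0]
  r1: [   0    1    0    0    0    0    0    0]
  r2: [   0    0    1    0    1    0   -1   -1]
  r3: [   0    0    0    1    0    0    1    2]
Fix exponent of F at 1, τ at 0, c at 0, ν at 0; solve each RREF row for its pivot's exponent:
  r0: exp(v) + (0)·1 = 0 ⇒ exp(v) = 0
  r1: exp(k) + (0)·1 = 0 ⇒ exp(k) = 0
  r2: exp(ρ) + (-1)·1 = 0 ⇒ exp(ρ) = 1
  r3: exp(μ) + (2)·1 = 0 ⇒ exp(μ) = -2
Π_4 = ρ · μ^-2 · F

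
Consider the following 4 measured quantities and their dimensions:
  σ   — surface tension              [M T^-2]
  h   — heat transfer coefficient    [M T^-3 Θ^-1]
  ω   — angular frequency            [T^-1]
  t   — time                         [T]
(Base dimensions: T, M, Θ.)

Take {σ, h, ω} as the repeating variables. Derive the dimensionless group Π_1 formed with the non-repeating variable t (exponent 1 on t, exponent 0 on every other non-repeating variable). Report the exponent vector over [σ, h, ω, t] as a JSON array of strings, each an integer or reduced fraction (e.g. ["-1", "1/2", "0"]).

Exponent matrix [T,M,Θ] × [σ,h,ω,t]:
  T: [-2 -3 -1  1]
  M: [ 1  1  0  0]
  Θ: [ 0 -1  0  0]
RREF → pivots at {σ,h,ω} ⇒ r = 3
Pivot set = {σ,h,ω}, free = {t}
RREF:
  r0: [   1    0    0    0]
  r1: [   0    1    0    0]
  r2: [   0    0    1   -1]
Fix exponent of t at 1; solve each RREF row for its pivot's exponent:
  r0: exp(σ) + (0)·1 = 0 ⇒ exp(σ) = 0
  r1: exp(h) + (0)·1 = 0 ⇒ exp(h) = 0
  r2: exp(ω) + (-1)·1 = 0 ⇒ exp(ω) = 1
Π_1 = ω · t

["0", "0", "1", "1"]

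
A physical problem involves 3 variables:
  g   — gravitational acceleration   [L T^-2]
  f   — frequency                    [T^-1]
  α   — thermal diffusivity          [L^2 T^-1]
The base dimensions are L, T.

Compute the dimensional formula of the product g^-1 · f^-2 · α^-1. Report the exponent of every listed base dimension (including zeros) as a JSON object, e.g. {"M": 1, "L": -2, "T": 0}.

{"L": -3, "T": 5}

Dimensional matrix (L×T by g×f×α):
  L: [ 1  0  2]
  T: [-2 -1 -1]
  [L]: (-1)·1+(-2)·0+(-1)·2 = -3
  [T]: (-1)·-2+(-2)·-1+(-1)·-1 = 5
⇒ L^-3 T^5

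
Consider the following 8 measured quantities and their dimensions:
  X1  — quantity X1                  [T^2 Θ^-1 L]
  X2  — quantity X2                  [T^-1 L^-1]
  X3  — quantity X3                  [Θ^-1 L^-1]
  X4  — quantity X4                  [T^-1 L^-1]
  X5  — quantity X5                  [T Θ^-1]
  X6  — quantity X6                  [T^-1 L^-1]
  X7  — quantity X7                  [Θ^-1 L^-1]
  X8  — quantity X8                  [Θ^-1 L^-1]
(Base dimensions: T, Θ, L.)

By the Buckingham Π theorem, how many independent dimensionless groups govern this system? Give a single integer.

Exponent matrix [T,Θ,L] × [X1,X2,X3,X4,X5,X6,X7,X8]:
  T: [ 2 -1  0 -1  1 -1  0  0]
  Θ: [-1  0 -1  0 -1  0 -1 -1]
  L: [ 1 -1 -1 -1  0 -1 -1 -1]
RREF → pivots at {X1,X2} ⇒ r = 2
Π count = n − r = 8 − 2 = 6

6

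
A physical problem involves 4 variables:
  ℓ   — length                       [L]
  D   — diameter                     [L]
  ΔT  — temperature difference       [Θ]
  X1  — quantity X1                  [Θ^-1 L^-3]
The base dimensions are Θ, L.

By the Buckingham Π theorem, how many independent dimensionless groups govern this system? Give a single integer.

2

Exponent matrix [Θ,L] × [ℓ,D,ΔT,X1]:
  Θ: [ 0  0  1 -1]
  L: [ 1  1  0 -3]
RREF → pivots at {ℓ,ΔT} ⇒ r = 2
Π count = n − r = 4 − 2 = 2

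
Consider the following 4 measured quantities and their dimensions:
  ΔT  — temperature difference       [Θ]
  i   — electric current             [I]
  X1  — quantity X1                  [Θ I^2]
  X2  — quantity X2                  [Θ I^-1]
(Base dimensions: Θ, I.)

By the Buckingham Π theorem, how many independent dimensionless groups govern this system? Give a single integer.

Write exponents as rows Θ,I / cols ΔT,i,X1,X2:
  Θ: [ 1  0  1  1]
  I: [ 0  1  2 -1]
RREF → pivots at {ΔT,i} ⇒ r = 2
Π count = n − r = 4 − 2 = 2

2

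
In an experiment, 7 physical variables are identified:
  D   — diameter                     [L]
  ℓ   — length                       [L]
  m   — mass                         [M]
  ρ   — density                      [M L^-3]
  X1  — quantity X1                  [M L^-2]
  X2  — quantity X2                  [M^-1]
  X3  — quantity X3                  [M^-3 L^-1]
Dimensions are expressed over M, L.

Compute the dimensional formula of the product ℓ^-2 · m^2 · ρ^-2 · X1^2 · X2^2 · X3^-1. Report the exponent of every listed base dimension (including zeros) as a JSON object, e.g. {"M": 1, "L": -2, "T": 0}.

{"M": 3, "L": 1}

Dimensional matrix (M×L by D×ℓ×m×ρ×X1×X2×X3):
  M: [ 0  0  1  1  1 -1 -3]
  L: [ 1  1  0 -3 -2  0 -1]
  [M]: (-2)·0+(2)·1+(-2)·1+(2)·1+(2)·-1+(-1)·-3 = 3
  [L]: (-2)·1+(2)·0+(-2)·-3+(2)·-2+(2)·0+(-1)·-1 = 1
⇒ M^3 L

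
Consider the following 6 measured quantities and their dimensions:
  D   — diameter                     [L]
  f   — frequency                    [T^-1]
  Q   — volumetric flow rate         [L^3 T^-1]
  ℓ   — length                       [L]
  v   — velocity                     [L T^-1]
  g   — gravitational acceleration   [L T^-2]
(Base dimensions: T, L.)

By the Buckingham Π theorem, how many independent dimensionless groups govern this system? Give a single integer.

Write exponents as rows T,L / cols D,f,Q,ℓ,v,g:
  T: [ 0 -1 -1  0 -1 -2]
  L: [ 1  0  3  1  1  1]
Echelon form has 2 nonzero rows (pivots: D,f)
Π count = n − r = 6 − 2 = 4

4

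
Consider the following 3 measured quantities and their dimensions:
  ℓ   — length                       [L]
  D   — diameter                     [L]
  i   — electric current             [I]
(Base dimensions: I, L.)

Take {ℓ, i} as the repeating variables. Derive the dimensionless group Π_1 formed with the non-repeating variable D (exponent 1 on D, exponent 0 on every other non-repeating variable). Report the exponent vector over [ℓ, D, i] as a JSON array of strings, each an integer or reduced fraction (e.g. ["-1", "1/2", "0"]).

Dimensional matrix (I×L by ℓ×D×i):
  I: [ 0  0  1]
  L: [ 1  1  0]
RREF → pivots at {ℓ,i} ⇒ r = 2
Pivot set = {ℓ,i}, free = {D}
RREF:
  r0: [   1    1    0]
  r1: [   0    0    1]
Fix exponent of D at 1; solve each RREF row for its pivot's exponent:
  r0: exp(ℓ) + (1)·1 = 0 ⇒ exp(ℓ) = -1
  r1: exp(i) + (0)·1 = 0 ⇒ exp(i) = 0
Π_1 = ℓ^-1 · D

["-1", "1", "0"]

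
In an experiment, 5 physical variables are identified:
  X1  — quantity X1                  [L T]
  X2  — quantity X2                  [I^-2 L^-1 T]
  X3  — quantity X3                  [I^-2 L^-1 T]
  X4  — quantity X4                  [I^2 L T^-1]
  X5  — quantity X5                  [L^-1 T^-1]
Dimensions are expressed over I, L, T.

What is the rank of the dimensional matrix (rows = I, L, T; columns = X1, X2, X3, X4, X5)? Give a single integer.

Write exponents as rows I,L,T / cols X1,X2,X3,X4,X5:
  I: [ 0 -2 -2  2  0]
  L: [ 1 -1 -1  1 -1]
  T: [ 1  1  1 -1 -1]
RREF → pivots at {X1,X2} ⇒ r = 2

2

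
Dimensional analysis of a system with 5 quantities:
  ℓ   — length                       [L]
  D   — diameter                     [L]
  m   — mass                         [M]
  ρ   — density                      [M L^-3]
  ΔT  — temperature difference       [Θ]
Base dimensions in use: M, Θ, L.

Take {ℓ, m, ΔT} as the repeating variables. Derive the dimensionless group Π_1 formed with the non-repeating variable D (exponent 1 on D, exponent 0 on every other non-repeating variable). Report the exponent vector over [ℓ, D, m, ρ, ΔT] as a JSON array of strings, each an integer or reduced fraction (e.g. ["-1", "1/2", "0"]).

Dimensional matrix (M×Θ×L by ℓ×D×m×ρ×ΔT):
  M: [ 0  0  1  1  0]
  Θ: [ 0  0  0  0  1]
  L: [ 1  1  0 -3  0]
Row reduction gives pivot columns ℓ,m,ΔT; rank = 3
Pivot set = {ℓ,m,ΔT}, free = {D,ρ}
RREF:
  r0: [   1    1    0   -3    0]
  r1: [   0    0    1    1    0]
  r2: [   0    0    0    0    1]
Fix exponent of D at 1, ρ at 0; solve each RREF row for its pivot's exponent:
  r0: exp(ℓ) + (1)·1 = 0 ⇒ exp(ℓ) = -1
  r1: exp(m) + (0)·1 = 0 ⇒ exp(m) = 0
  r2: exp(ΔT) + (0)·1 = 0 ⇒ exp(ΔT) = 0
Π_1 = ℓ^-1 · D

["-1", "1", "0", "0", "0"]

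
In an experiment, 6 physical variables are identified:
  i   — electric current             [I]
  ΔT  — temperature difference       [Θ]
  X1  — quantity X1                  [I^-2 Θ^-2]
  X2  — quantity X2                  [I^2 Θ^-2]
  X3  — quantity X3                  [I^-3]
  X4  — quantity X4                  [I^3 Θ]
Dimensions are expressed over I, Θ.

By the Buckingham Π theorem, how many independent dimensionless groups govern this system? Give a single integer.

Exponent matrix [I,Θ] × [i,ΔT,X1,X2,X3,X4]:
  I: [ 1  0 -2  2 -3  3]
  Θ: [ 0  1 -2 -2  0  1]
Echelon form has 2 nonzero rows (pivots: i,ΔT)
6 vars − rank 2 = 4 Π groups

4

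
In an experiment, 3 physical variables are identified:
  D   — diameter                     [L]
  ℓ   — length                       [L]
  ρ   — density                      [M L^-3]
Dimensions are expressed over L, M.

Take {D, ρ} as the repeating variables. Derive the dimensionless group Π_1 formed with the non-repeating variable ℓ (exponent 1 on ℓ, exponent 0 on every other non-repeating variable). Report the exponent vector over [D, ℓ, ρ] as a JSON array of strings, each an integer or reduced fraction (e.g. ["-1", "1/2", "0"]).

Write exponents as rows L,M / cols D,ℓ,ρ:
  L: [ 1  1 -3]
  M: [ 0  0  1]
Row reduction gives pivot columns D,ρ; rank = 2
Repeat: D,ρ; free: ℓ
RREF:
  r0: [   1    1    0]
  r1: [   0    0    1]
Fix exponent of ℓ at 1; solve each RREF row for its pivot's exponent:
  r0: exp(D) + (1)·1 = 0 ⇒ exp(D) = -1
  r1: exp(ρ) + (0)·1 = 0 ⇒ exp(ρ) = 0
Π_1 = D^-1 · ℓ

["-1", "1", "0"]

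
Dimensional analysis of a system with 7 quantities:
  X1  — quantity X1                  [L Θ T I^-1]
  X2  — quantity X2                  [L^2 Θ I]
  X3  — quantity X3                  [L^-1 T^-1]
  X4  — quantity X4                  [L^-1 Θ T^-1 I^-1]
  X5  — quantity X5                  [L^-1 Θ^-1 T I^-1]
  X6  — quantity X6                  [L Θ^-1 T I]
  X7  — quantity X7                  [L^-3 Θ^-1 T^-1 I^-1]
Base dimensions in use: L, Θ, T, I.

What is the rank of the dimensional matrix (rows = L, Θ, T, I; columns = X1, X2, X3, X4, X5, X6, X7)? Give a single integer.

Write exponents as rows L,Θ,T,I / cols X1,X2,X3,X4,X5,X6,X7:
  L: [ 1  2 -1 -1 -1  1 -3]
  Θ: [ 1  1  0  1 -1 -1 -1]
  T: [ 1  0 -1 -1  1  1 -1]
  I: [-1  1  0 -1 -1  1 -1]
RREF → pivots at {X1,X2,X3} ⇒ r = 3

3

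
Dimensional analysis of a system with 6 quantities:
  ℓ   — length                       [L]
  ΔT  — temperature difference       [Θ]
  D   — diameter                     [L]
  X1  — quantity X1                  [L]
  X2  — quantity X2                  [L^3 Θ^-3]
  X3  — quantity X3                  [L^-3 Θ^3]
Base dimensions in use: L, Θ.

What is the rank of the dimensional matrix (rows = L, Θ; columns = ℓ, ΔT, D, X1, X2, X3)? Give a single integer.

Dimensional matrix (L×Θ by ℓ×ΔT×D×X1×X2×X3):
  L: [ 1  0  1  1  3 -3]
  Θ: [ 0  1  0  0 -3  3]
RREF → pivots at {ℓ,ΔT} ⇒ r = 2

2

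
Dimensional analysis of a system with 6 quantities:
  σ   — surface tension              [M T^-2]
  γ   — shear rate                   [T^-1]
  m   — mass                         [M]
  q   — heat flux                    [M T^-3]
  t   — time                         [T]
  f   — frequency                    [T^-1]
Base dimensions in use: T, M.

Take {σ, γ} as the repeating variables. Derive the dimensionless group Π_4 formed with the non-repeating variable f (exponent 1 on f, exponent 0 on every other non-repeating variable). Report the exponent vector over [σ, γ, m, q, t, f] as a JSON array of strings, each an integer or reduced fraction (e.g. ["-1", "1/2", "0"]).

Dimensional matrix (T×M by σ×γ×m×q×t×f):
  T: [-2 -1  0 -3  1 -1]
  M: [ 1  0  1  1  0  0]
RREF → pivots at {σ,γ} ⇒ r = 2
Pivot set = {σ,γ}, free = {m,q,t,f}
RREF:
  r0: [   1    0    1    1    0    0]
  r1: [   0    1   -2    1   -1    1]
Fix exponent of f at 1, m at 0, q at 0, t at 0; solve each RREF row for its pivot's exponent:
  r0: exp(σ) + (0)·1 = 0 ⇒ exp(σ) = 0
  r1: exp(γ) + (1)·1 = 0 ⇒ exp(γ) = -1
Π_4 = γ^-1 · f

["0", "-1", "0", "0", "0", "1"]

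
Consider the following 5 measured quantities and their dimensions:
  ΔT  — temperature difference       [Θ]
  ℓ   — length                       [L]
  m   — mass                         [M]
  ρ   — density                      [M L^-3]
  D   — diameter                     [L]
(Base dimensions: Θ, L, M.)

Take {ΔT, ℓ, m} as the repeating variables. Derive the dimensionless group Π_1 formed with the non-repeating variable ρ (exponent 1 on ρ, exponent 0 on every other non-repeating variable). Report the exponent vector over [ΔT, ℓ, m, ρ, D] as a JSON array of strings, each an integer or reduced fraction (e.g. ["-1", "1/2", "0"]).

["0", "3", "-1", "1", "0"]

Exponent matrix [Θ,L,M] × [ΔT,ℓ,m,ρ,D]:
  Θ: [ 1  0  0  0  0]
  L: [ 0  1  0 -3  1]
  M: [ 0  0  1  1  0]
Echelon form has 3 nonzero rows (pivots: ΔT,ℓ,m)
Repeat: ΔT,ℓ,m; free: ρ,D
RREF:
  r0: [   1    0    0    0    0]
  r1: [   0    1    0   -3    1]
  r2: [   0    0    1    1    0]
Fix exponent of ρ at 1, D at 0; solve each RREF row for its pivot's exponent:
  r0: exp(ΔT) + (0)·1 = 0 ⇒ exp(ΔT) = 0
  r1: exp(ℓ) + (-3)·1 = 0 ⇒ exp(ℓ) = 3
  r2: exp(m) + (1)·1 = 0 ⇒ exp(m) = -1
Π_1 = ℓ^3 · m^-1 · ρ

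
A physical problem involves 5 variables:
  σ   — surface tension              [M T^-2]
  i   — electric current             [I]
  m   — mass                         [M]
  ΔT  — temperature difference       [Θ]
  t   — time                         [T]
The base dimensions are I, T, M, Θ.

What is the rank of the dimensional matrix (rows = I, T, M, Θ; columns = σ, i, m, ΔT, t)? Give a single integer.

Dimensional matrix (I×T×M×Θ by σ×i×m×ΔT×t):
  I: [ 0  1  0  0  0]
  T: [-2  0  0  0  1]
  M: [ 1  0  1  0  0]
  Θ: [ 0  0  0  1  0]
RREF → pivots at {σ,i,m,ΔT} ⇒ r = 4

4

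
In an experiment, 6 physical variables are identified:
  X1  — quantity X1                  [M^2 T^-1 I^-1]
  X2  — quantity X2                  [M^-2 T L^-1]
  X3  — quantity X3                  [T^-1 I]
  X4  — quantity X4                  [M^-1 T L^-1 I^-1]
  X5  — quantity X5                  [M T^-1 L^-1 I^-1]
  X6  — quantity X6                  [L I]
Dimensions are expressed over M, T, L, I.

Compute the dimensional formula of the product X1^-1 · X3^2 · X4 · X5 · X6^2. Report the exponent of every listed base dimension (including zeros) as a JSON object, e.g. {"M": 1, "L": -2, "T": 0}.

{"M": -2, "T": -1, "L": 0, "I": 3}

Dimensional matrix (M×T×L×I by X1×X2×X3×X4×X5×X6):
  M: [ 2 -2  0 -1  1  0]
  T: [-1  1 -1  1 -1  0]
  L: [ 0 -1  0 -1 -1  1]
  I: [-1  0  1 -1 -1  1]
  [M]: (-1)·2+(2)·0+(1)·-1+(1)·1+(2)·0 = -2
  [T]: (-1)·-1+(2)·-1+(1)·1+(1)·-1+(2)·0 = -1
  [L]: (-1)·0+(2)·0+(1)·-1+(1)·-1+(2)·1 = 0
  [I]: (-1)·-1+(2)·1+(1)·-1+(1)·-1+(2)·1 = 3
⇒ M^-2 T^-1 I^3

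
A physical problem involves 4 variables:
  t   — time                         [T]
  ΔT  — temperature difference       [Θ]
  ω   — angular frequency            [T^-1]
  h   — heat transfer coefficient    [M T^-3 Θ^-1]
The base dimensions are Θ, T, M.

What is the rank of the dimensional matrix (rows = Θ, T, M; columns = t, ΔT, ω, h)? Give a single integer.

Exponent matrix [Θ,T,M] × [t,ΔT,ω,h]:
  Θ: [ 0  1  0 -1]
  T: [ 1  0 -1 -3]
  M: [ 0  0  0  1]
Echelon form has 3 nonzero rows (pivots: t,ΔT,h)

3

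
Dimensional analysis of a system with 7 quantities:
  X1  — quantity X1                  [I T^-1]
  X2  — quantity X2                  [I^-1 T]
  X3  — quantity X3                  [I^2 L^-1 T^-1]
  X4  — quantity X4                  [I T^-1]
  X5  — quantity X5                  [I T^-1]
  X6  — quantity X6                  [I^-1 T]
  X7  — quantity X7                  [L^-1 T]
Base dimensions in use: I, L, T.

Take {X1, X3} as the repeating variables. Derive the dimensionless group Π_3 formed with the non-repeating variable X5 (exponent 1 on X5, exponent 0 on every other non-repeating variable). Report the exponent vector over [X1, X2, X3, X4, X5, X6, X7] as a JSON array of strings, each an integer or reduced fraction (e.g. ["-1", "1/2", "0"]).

Dimensional matrix (I×L×T by X1×X2×X3×X4×X5×X6×X7):
  I: [ 1 -1  2  1  1 -1  0]
  L: [ 0  0 -1  0  0  0 -1]
  T: [-1  1 -1 -1 -1  1  1]
RREF → pivots at {X1,X3} ⇒ r = 2
Pivot set = {X1,X3}, free = {X2,X4,X5,X6,X7}
RREF:
  r0: [   1   -1    0    1    1   -1   -2]
  r1: [   0    0    1    0    0    0    1]
  r2: [   0    0    0    0    0    0    0]
Fix exponent of X5 at 1, X2 at 0, X4 at 0, X6 at 0, X7 at 0; solve each RREF row for its pivot's exponent:
  r0: exp(X1) + (1)·1 = 0 ⇒ exp(X1) = -1
  r1: exp(X3) + (0)·1 = 0 ⇒ exp(X3) = 0
Π_3 = X1^-1 · X5

["-1", "0", "0", "0", "1", "0", "0"]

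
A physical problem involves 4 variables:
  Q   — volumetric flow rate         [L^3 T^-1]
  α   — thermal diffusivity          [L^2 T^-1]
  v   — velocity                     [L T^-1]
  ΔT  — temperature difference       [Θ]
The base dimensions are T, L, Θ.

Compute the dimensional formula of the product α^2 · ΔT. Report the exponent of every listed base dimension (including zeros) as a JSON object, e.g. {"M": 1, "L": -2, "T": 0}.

Write exponents as rows T,L,Θ / cols Q,α,v,ΔT:
  T: [-1 -1 -1  0]
  L: [ 3  2  1  0]
  Θ: [ 0  0  0  1]
  [T]: (2)·-1+(1)·0 = -2
  [L]: (2)·2+(1)·0 = 4
  [Θ]: (2)·0+(1)·1 = 1
⇒ T^-2 L^4 Θ

{"T": -2, "L": 4, "Θ": 1}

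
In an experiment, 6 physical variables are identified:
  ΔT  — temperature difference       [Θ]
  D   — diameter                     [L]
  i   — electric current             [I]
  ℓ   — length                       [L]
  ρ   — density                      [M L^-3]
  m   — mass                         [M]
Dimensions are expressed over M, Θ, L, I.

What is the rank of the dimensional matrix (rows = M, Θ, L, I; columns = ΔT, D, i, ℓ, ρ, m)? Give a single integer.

4

Exponent matrix [M,Θ,L,I] × [ΔT,D,i,ℓ,ρ,m]:
  M: [ 0  0  0  0  1  1]
  Θ: [ 1  0  0  0  0  0]
  L: [ 0  1  0  1 -3  0]
  I: [ 0  0  1  0  0  0]
RREF → pivots at {ΔT,D,i,ρ} ⇒ r = 4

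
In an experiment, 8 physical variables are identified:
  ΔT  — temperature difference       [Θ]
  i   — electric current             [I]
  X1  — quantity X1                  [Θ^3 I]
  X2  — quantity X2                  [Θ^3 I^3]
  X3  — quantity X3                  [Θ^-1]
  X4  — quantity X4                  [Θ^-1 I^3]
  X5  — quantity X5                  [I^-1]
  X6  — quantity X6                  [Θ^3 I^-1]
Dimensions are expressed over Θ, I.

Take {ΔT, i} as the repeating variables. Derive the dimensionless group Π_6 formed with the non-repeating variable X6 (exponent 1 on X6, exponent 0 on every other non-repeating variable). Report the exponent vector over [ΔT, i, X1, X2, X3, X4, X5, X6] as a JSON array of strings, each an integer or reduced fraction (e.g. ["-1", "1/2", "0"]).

["-3", "1", "0", "0", "0", "0", "0", "1"]

Write exponents as rows Θ,I / cols ΔT,i,X1,X2,X3,X4,X5,X6:
  Θ: [ 1  0  3  3 -1 -1  0  3]
  I: [ 0  1  1  3  0  3 -1 -1]
Echelon form has 2 nonzero rows (pivots: ΔT,i)
Pivot set = {ΔT,i}, free = {X1,X2,X3,X4,X5,X6}
RREF:
  r0: [   1    0    3    3   -1   -1    0    3]
  r1: [   0    1    1    3    0    3   -1   -1]
Fix exponent of X6 at 1, X1 at 0, X2 at 0, X3 at 0, X4 at 0, X5 at 0; solve each RREF row for its pivot's exponent:
  r0: exp(ΔT) + (3)·1 = 0 ⇒ exp(ΔT) = -3
  r1: exp(i) + (-1)·1 = 0 ⇒ exp(i) = 1
Π_6 = ΔT^-3 · i · X6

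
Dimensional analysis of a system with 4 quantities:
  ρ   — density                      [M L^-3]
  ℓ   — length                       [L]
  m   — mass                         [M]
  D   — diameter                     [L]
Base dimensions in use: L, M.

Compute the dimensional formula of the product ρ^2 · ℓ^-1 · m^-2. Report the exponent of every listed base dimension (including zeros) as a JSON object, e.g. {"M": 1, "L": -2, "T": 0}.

{"L": -7, "M": 0}

Write exponents as rows L,M / cols ρ,ℓ,m,D:
  L: [-3  1  0  1]
  M: [ 1  0  1  0]
  [L]: (2)·-3+(-1)·1+(-2)·0 = -7
  [M]: (2)·1+(-1)·0+(-2)·1 = 0
⇒ L^-7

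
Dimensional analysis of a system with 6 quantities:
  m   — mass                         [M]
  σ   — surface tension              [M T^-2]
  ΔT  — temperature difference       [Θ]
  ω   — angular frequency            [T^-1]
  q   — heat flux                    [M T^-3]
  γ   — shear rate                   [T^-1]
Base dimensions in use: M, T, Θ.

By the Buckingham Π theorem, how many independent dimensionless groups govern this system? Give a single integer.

3

Exponent matrix [M,T,Θ] × [m,σ,ΔT,ω,q,γ]:
  M: [ 1  1  0  0  1  0]
  T: [ 0 -2  0 -1 -3 -1]
  Θ: [ 0  0  1  0  0  0]
RREF → pivots at {m,σ,ΔT} ⇒ r = 3
Π count = n − r = 6 − 3 = 3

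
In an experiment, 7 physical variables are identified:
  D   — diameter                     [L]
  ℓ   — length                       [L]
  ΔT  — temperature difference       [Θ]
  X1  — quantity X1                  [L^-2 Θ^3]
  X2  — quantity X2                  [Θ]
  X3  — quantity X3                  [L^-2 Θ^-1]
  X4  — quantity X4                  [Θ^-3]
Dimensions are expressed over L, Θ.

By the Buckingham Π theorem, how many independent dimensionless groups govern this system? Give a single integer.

Dimensional matrix (L×Θ by D×ℓ×ΔT×X1×X2×X3×X4):
  L: [ 1  1  0 -2  0 -2  0]
  Θ: [ 0  0  1  3  1 -1 -3]
Row reduction gives pivot columns D,ΔT; rank = 2
Π count = n − r = 7 − 2 = 5

5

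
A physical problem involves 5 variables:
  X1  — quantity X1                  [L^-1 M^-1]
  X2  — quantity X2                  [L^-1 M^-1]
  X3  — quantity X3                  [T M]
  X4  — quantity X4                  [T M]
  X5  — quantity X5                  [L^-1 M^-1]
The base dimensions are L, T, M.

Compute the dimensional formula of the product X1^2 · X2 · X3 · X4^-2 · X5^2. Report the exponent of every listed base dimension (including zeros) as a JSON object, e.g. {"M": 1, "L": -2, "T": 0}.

Write exponents as rows L,T,M / cols X1,X2,X3,X4,X5:
  L: [-1 -1  0  0 -1]
  T: [ 0  0  1  1  0]
  M: [-1 -1  1  1 -1]
  [L]: (2)·-1+(1)·-1+(1)·0+(-2)·0+(2)·-1 = -5
  [T]: (2)·0+(1)·0+(1)·1+(-2)·1+(2)·0 = -1
  [M]: (2)·-1+(1)·-1+(1)·1+(-2)·1+(2)·-1 = -6
⇒ L^-5 T^-1 M^-6

{"L": -5, "T": -1, "M": -6}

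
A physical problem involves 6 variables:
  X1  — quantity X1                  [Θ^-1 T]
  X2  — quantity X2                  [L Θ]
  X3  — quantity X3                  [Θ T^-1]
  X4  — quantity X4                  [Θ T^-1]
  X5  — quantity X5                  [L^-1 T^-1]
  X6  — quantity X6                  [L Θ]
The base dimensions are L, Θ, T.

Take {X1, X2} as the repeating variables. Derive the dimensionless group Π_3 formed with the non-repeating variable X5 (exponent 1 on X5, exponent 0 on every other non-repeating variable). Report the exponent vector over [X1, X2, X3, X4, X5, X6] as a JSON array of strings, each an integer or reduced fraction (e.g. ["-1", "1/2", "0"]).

Exponent matrix [L,Θ,T] × [X1,X2,X3,X4,X5,X6]:
  L: [ 0  1  0  0 -1  1]
  Θ: [-1  1  1  1  0  1]
  T: [ 1  0 -1 -1 -1  0]
Row reduction gives pivot columns X1,X2; rank = 2
Pivot set = {X1,X2}, free = {X3,X4,X5,X6}
RREF:
  r0: [   1    0   -1   -1   -1    0]
  r1: [   0    1    0    0   -1    1]
  r2: [   0    0    0    0    0    0]
Fix exponent of X5 at 1, X3 at 0, X4 at 0, X6 at 0; solve each RREF row for its pivot's exponent:
  r0: exp(X1) + (-1)·1 = 0 ⇒ exp(X1) = 1
  r1: exp(X2) + (-1)·1 = 0 ⇒ exp(X2) = 1
Π_3 = X1 · X2 · X5

["1", "1", "0", "0", "1", "0"]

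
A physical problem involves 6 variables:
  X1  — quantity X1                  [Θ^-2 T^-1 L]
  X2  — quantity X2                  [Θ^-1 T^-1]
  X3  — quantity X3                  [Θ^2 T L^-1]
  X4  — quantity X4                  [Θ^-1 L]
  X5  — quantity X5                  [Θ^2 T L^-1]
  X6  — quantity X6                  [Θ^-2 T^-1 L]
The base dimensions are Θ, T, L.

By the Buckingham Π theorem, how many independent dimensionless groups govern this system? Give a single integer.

Dimensional matrix (Θ×T×L by X1×X2×X3×X4×X5×X6):
  Θ: [-2 -1  2 -1  2 -2]
  T: [-1 -1  1  0  1 -1]
  L: [ 1  0 -1  1 -1  1]
Echelon form has 2 nonzero rows (pivots: X1,X2)
6 vars − rank 2 = 4 Π groups

4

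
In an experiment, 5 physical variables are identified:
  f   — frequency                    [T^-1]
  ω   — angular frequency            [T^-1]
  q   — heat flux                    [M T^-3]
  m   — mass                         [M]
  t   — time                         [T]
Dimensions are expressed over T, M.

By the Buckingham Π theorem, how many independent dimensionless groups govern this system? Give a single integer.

3

Exponent matrix [T,M] × [f,ω,q,m,t]:
  T: [-1 -1 -3  0  1]
  M: [ 0  0  1  1  0]
Row reduction gives pivot columns f,q; rank = 2
n=5, r=2 ⇒ 3 dimensionless groups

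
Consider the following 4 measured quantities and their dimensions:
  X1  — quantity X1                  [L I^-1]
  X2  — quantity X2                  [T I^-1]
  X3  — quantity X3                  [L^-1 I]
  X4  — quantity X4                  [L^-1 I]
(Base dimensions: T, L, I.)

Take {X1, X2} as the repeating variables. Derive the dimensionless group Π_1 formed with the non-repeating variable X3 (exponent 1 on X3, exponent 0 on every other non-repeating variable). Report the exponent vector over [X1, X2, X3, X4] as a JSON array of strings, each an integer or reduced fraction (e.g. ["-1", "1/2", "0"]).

["1", "0", "1", "0"]

Exponent matrix [T,L,I] × [X1,X2,X3,X4]:
  T: [ 0  1  0  0]
  L: [ 1  0 -1 -1]
  I: [-1 -1  1  1]
Echelon form has 2 nonzero rows (pivots: X1,X2)
Pivot set = {X1,X2}, free = {X3,X4}
RREF:
  r0: [   1    0   -1   -1]
  r1: [   0    1    0    0]
  r2: [   0    0    0    0]
Fix exponent of X3 at 1, X4 at 0; solve each RREF row for its pivot's exponent:
  r0: exp(X1) + (-1)·1 = 0 ⇒ exp(X1) = 1
  r1: exp(X2) + (0)·1 = 0 ⇒ exp(X2) = 0
Π_1 = X1 · X3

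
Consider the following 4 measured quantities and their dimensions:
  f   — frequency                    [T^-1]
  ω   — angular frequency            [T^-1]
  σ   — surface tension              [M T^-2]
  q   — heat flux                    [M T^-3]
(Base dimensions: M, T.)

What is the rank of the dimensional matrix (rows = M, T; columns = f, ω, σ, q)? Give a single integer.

2

Dimensional matrix (M×T by f×ω×σ×q):
  M: [ 0  0  1  1]
  T: [-1 -1 -2 -3]
RREF → pivots at {f,σ} ⇒ r = 2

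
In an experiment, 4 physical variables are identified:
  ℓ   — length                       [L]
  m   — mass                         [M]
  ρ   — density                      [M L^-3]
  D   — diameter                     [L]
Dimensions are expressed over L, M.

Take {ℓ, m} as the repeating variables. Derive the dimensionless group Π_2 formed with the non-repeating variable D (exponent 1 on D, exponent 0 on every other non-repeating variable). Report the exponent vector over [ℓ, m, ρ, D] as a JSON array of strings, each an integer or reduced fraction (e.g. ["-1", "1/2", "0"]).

Write exponents as rows L,M / cols ℓ,m,ρ,D:
  L: [ 1  0 -3  1]
  M: [ 0  1  1  0]
Row reduction gives pivot columns ℓ,m; rank = 2
Pivot set = {ℓ,m}, free = {ρ,D}
RREF:
  r0: [   1    0   -3    1]
  r1: [   0    1    1    0]
Fix exponent of D at 1, ρ at 0; solve each RREF row for its pivot's exponent:
  r0: exp(ℓ) + (1)·1 = 0 ⇒ exp(ℓ) = -1
  r1: exp(m) + (0)·1 = 0 ⇒ exp(m) = 0
Π_2 = ℓ^-1 · D

["-1", "0", "0", "1"]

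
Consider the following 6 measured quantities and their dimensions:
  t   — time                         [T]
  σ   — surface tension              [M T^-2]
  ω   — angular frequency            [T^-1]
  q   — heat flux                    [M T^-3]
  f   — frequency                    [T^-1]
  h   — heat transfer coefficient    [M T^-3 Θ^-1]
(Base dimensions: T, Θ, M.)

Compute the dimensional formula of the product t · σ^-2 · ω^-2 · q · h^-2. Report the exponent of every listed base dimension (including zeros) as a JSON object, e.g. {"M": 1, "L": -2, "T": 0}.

{"T": 10, "Θ": 2, "M": -3}

Exponent matrix [T,Θ,M] × [t,σ,ω,q,f,h]:
  T: [ 1 -2 -1 -3 -1 -3]
  Θ: [ 0  0  0  0  0 -1]
  M: [ 0  1  0  1  0  1]
  [T]: (1)·1+(-2)·-2+(-2)·-1+(1)·-3+(-2)·-3 = 10
  [Θ]: (1)·0+(-2)·0+(-2)·0+(1)·0+(-2)·-1 = 2
  [M]: (1)·0+(-2)·1+(-2)·0+(1)·1+(-2)·1 = -3
⇒ T^10 Θ^2 M^-3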